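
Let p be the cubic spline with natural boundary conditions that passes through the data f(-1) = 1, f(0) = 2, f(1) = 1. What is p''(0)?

-3

With σ_i denoting the second derivative at x_i, h_i = 1, 1, and Δ_i = (y_(i+1) − y_i)/h_i = 1, -1:
  1·σ_0 + 4·σ_1 + 1·σ_2 = 6(Δ_1 - Δ_0) = -12
Natural end conditions: σ_0 = σ_2 = 0.
Hence σ_0 = 0, σ_1 = -3, σ_2 = 0.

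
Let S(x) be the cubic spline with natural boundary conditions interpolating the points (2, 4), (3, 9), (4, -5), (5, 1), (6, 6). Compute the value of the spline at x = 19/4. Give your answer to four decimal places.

-1.5061

Write σ_i for S''(x_i). With h_i = 1, 1, 1, 1 and divided differences Δ_i = 5, -14, 6, 5, the continuity of S' gives the tridiagonal system
  1·σ_0 + 4·σ_1 + 1·σ_2 = 6(Δ_1 - Δ_0) = -114
  1·σ_1 + 4·σ_2 + 1·σ_3 = 6(Δ_2 - Δ_1) = 120
  1·σ_2 + 4·σ_3 + 1·σ_4 = 6(Δ_3 - Δ_2) = -6
Natural end conditions: σ_0 = σ_4 = 0.
Solving: σ_0 = 0, σ_1 = -549/14, σ_2 = 300/7, σ_3 = -171/14, σ_4 = 0.
On [4, 5], S(x) = -5 - 25/4·(x - 4) + 150/7·(x - 4)² - 257/28·(x - 4)³.
With (x - 4) = 3/4: S(19/4) = -2699/1792.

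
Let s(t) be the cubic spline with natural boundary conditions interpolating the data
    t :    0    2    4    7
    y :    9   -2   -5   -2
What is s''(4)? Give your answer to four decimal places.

Put σ_i = s'' at the i-th knot. Here h = (2, 2, 3) and Δ = (-11/2, -3/2, 1), so the interior equations h_(i-1)·σ_(i-1) + 2(h_(i-1)+h_i)·σ_i + h_i·σ_(i+1) = 6(Δ_i − Δ_(i-1)) read
  2·σ_0 + 8·σ_1 + 2·σ_2 = 6(Δ_1 - Δ_0) = 24
  2·σ_1 + 10·σ_2 + 3·σ_3 = 6(Δ_2 - Δ_1) = 15
Natural end conditions: σ_0 = σ_3 = 0.
Hence σ_0 = 0, σ_1 = 105/38, σ_2 = 18/19, σ_3 = 0.

0.9474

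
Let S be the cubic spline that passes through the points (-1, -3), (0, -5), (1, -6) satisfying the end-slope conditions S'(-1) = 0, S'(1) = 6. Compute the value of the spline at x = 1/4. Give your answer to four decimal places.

-5.9648

Put M_i = S'' at the i-th knot. Here h = (1, 1) and Δ = (-2, -1), so the interior equations h_(i-1)·M_(i-1) + 2(h_(i-1)+h_i)·M_i + h_i·M_(i+1) = 6(Δ_i − Δ_(i-1)) read
  1·M_0 + 4·M_1 + 1·M_2 = 6(Δ_1 - Δ_0) = 6
Clamped end conditions give two more equations: 2h_0·M_0 + h_0·M_1 = 6(Δ_0 - S'(-1)) = -12 and h_1·M_1 + 2h_1·M_2 = 6(S'(1) - Δ_1) = 42.
Solving the tridiagonal system: M_0 = -9/2, M_1 = -3, M_2 = 45/2.
On [0, 1], S(x) = -5 - 15/4·x - 3/2·x² + 17/4·x³.
With x = 1/4: S(1/4) = -1527/256.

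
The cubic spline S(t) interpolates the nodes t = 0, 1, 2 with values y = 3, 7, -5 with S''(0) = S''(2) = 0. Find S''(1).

Let σ_i = S''(x_i). Step sizes h_i = 1, 1; slopes of the chords Δ_i = (y_(i+1) - y_i)/h_i = 4, -12.
  1·σ_0 + 4·σ_1 + 1·σ_2 = 6(Δ_1 - Δ_0) = -96
Natural end conditions: σ_0 = σ_2 = 0.
Solving: σ_0 = 0, σ_1 = -24, σ_2 = 0.

-24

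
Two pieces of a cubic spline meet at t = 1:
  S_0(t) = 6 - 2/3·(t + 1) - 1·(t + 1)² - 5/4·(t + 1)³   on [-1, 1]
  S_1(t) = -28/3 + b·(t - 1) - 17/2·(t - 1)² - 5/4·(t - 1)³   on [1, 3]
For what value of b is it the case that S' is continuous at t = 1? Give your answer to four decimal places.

-19.6667

S_0'(t) = -2/3 - 2·(t + 1) - 15/4·(t + 1)², so S_0'(1) = -59/3. On the right, S_1'(1) = b, so b = -59/3.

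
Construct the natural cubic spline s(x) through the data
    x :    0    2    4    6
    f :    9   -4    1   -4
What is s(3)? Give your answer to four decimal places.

-2.1000

Put σ_i = s'' at the i-th knot. Here h = (2, 2, 2) and Δ = (-13/2, 5/2, -5/2), so the interior equations h_(i-1)·σ_(i-1) + 2(h_(i-1)+h_i)·σ_i + h_i·σ_(i+1) = 6(Δ_i − Δ_(i-1)) read
  2·σ_0 + 8·σ_1 + 2·σ_2 = 6(Δ_1 - Δ_0) = 54
  2·σ_1 + 8·σ_2 + 2·σ_3 = 6(Δ_2 - Δ_1) = -30
Natural end conditions: σ_0 = σ_3 = 0.
Forward elimination and back-substitution give σ_0 = 0, σ_1 = 41/5, σ_2 = -29/5, σ_3 = 0.
On [2, 4], s(x) = -4 - 31/30·(x - 2) + 41/10·(x - 2)² - 7/6·(x - 2)³.
With (x - 2) = 1: s(3) = -21/10.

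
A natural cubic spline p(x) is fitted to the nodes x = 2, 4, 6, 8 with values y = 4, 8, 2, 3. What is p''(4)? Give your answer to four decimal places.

With M_i denoting the second derivative at x_i, h_i = 2, 2, 2, and Δ_i = (y_(i+1) − y_i)/h_i = 2, -3, 1/2:
  2·M_0 + 8·M_1 + 2·M_2 = 6(Δ_1 - Δ_0) = -30
  2·M_1 + 8·M_2 + 2·M_3 = 6(Δ_2 - Δ_1) = 21
Natural end conditions: M_0 = M_3 = 0.
Forward elimination and back-substitution give M_0 = 0, M_1 = -47/10, M_2 = 19/5, M_3 = 0.

-4.7000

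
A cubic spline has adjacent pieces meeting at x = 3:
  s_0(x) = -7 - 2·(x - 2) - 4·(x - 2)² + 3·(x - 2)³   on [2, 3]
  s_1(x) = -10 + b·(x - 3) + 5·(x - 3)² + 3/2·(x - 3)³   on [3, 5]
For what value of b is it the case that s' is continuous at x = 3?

s_0'(x) = -2 - 8·(x - 2) + 9·(x - 2)², so s_0'(3) = -1. On the right, s_1'(3) = b, so b = -1.

-1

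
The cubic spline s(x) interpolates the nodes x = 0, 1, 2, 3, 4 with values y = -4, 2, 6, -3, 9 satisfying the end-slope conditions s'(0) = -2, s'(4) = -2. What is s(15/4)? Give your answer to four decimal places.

With m_i denoting the second derivative at x_i, h_i = 1, 1, 1, 1, and Δ_i = (y_(i+1) − y_i)/h_i = 6, 4, -9, 12:
  1·m_0 + 4·m_1 + 1·m_2 = 6(Δ_1 - Δ_0) = -12
  1·m_1 + 4·m_2 + 1·m_3 = 6(Δ_2 - Δ_1) = -78
  1·m_2 + 4·m_3 + 1·m_4 = 6(Δ_3 - Δ_2) = 126
Clamped end conditions give two more equations: 2h_0·m_0 + h_0·m_1 = 6(Δ_0 - s'(0)) = 48 and h_3·m_3 + 2h_3·m_4 = 6(s'(4) - Δ_3) = -84.
Solving the tridiagonal system: m_0 = 681/28, m_1 = -9/14, m_2 = -135/4, m_3 = 807/14, m_4 = -1983/28.
On [3, 4], s(x) = -3 + 257/56·(x - 3) + 807/28·(x - 3)² - 1199/56·(x - 3)³.
With (x - 3) = 3/4: s(15/4) = 27315/3584.

7.6214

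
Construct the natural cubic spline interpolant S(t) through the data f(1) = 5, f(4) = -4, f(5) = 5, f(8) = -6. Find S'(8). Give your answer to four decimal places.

-9.0635

Let m_i = S''(x_i). Step sizes h_i = 3, 1, 3; slopes of the chords Δ_i = (y_(i+1) - y_i)/h_i = -3, 9, -11/3.
  3·m_0 + 8·m_1 + 1·m_2 = 6(Δ_1 - Δ_0) = 72
  1·m_1 + 8·m_2 + 3·m_3 = 6(Δ_2 - Δ_1) = -76
Natural end conditions: m_0 = m_3 = 0.
Hence m_0 = 0, m_1 = 652/63, m_2 = -680/63, m_3 = 0.
On [5, 8], S'(t) = b_2 + 2c_2·(t - 5) + 3d_2·(t - 5)² with b_2 = Δ_2 - h_2(2m_2 + m_3)/6 = 449/63, c_2 = m_2/2 = -340/63, d_2 = (m_3 - m_2)/(6h_2) = 340/567. So S'(8) = -571/63.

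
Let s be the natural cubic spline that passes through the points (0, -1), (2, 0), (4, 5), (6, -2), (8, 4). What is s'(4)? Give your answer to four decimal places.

With σ_i denoting the second derivative at x_i, h_i = 2, 2, 2, 2, and Δ_i = (y_(i+1) − y_i)/h_i = 1/2, 5/2, -7/2, 3:
  2·σ_0 + 8·σ_1 + 2·σ_2 = 6(Δ_1 - Δ_0) = 12
  2·σ_1 + 8·σ_2 + 2·σ_3 = 6(Δ_2 - Δ_1) = -36
  2·σ_2 + 8·σ_3 + 2·σ_4 = 6(Δ_3 - Δ_2) = 39
Natural end conditions: σ_0 = σ_4 = 0.
Hence σ_0 = 0, σ_1 = 363/112, σ_2 = -195/28, σ_3 = 741/112, σ_4 = 0.
On [4, 6], s'(x) = b_2 + 2c_2·(x - 4) + 3d_2·(x - 4)² with b_2 = Δ_2 - h_2(2σ_2 + σ_3)/6 = -17/16, c_2 = σ_2/2 = -195/56, d_2 = (σ_3 - σ_2)/(6h_2) = 507/448. So s'(4) = -17/16.

-1.0625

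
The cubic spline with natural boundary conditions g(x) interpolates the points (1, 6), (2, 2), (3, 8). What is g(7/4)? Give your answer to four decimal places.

Put M_i = g'' at the i-th knot. Here h = (1, 1) and Δ = (-4, 6), so the interior equations h_(i-1)·M_(i-1) + 2(h_(i-1)+h_i)·M_i + h_i·M_(i+1) = 6(Δ_i − Δ_(i-1)) read
  1·M_0 + 4·M_1 + 1·M_2 = 6(Δ_1 - Δ_0) = 60
Natural end conditions: M_0 = M_2 = 0.
Forward elimination and back-substitution give M_0 = 0, M_1 = 15, M_2 = 0.
On [1, 2], g(x) = 6 - 13/2·(x - 1) + 0·(x - 1)² + 5/2·(x - 1)³.
With (x - 1) = 3/4: g(7/4) = 279/128.

2.1797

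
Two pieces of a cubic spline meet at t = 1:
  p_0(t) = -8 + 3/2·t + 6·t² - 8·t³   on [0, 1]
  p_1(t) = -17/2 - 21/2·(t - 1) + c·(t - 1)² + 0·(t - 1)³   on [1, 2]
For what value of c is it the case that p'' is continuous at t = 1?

-18

p_0''(t) = 12 - 48·t, so p_0''(1) = -36. On the right, p_1''(1) = 2c, so c = -18.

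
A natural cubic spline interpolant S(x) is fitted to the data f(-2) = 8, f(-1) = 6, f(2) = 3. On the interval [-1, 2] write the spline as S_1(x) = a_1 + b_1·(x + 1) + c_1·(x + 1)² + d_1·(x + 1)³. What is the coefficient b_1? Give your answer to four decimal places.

-1.7500

With M_i denoting the second derivative at x_i, h_i = 1, 3, and Δ_i = (y_(i+1) − y_i)/h_i = -2, -1:
  1·M_0 + 8·M_1 + 3·M_2 = 6(Δ_1 - Δ_0) = 6
Natural end conditions: M_0 = M_2 = 0.
Hence M_0 = 0, M_1 = 3/4, M_2 = 0.
On [-1, 2], with S_1(x) = a_1 + b_1·(x + 1) + c_1·(x + 1)² + d_1·(x + 1)³: c_1 = M_1/2 = 3/8, d_1 = (M_2 - M_1)/(6h_1) = -1/24, b_1 = Δ_1 - h_1(2M_1 + M_2)/6 = -7/4.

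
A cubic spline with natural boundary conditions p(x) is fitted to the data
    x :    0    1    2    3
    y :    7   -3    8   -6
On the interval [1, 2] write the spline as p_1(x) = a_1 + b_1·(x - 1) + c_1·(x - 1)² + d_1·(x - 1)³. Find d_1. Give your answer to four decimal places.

-15.3333

Put M_i = p'' at the i-th knot. Here h = (1, 1, 1) and Δ = (-10, 11, -14), so the interior equations h_(i-1)·M_(i-1) + 2(h_(i-1)+h_i)·M_i + h_i·M_(i+1) = 6(Δ_i − Δ_(i-1)) read
  1·M_0 + 4·M_1 + 1·M_2 = 6(Δ_1 - Δ_0) = 126
  1·M_1 + 4·M_2 + 1·M_3 = 6(Δ_2 - Δ_1) = -150
Natural end conditions: M_0 = M_3 = 0.
Hence M_0 = 0, M_1 = 218/5, M_2 = -242/5, M_3 = 0.
On [1, 2], with p_1(x) = a_1 + b_1·(x - 1) + c_1·(x - 1)² + d_1·(x - 1)³: c_1 = M_1/2 = 109/5, d_1 = (M_2 - M_1)/(6h_1) = -46/3, b_1 = Δ_1 - h_1(2M_1 + M_2)/6 = 68/15.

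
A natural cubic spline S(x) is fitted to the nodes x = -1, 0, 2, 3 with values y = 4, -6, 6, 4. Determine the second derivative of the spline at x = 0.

21

Let M_i = S''(x_i). Step sizes h_i = 1, 2, 1; slopes of the chords Δ_i = (y_(i+1) - y_i)/h_i = -10, 6, -2.
  1·M_0 + 6·M_1 + 2·M_2 = 6(Δ_1 - Δ_0) = 96
  2·M_1 + 6·M_2 + 1·M_3 = 6(Δ_2 - Δ_1) = -48
Natural end conditions: M_0 = M_3 = 0.
Forward elimination and back-substitution give M_0 = 0, M_1 = 21, M_2 = -15, M_3 = 0.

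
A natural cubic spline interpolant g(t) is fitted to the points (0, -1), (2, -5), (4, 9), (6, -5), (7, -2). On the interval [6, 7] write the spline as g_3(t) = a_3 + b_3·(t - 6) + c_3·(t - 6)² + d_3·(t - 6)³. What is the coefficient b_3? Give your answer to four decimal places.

With M_i denoting the second derivative at x_i, h_i = 2, 2, 2, 1, and Δ_i = (y_(i+1) − y_i)/h_i = -2, 7, -7, 3:
  2·M_0 + 8·M_1 + 2·M_2 = 6(Δ_1 - Δ_0) = 54
  2·M_1 + 8·M_2 + 2·M_3 = 6(Δ_2 - Δ_1) = -84
  2·M_2 + 6·M_3 + 1·M_4 = 6(Δ_3 - Δ_2) = 60
Natural end conditions: M_0 = M_4 = 0.
Hence M_0 = 0, M_1 = 453/41, M_2 = -705/41, M_3 = 645/41, M_4 = 0.
On [6, 7], with g_3(t) = a_3 + b_3·(t - 6) + c_3·(t - 6)² + d_3·(t - 6)³: c_3 = M_3/2 = 645/82, d_3 = (M_4 - M_3)/(6h_3) = -215/82, b_3 = Δ_3 - h_3(2M_3 + M_4)/6 = -92/41.

-2.2439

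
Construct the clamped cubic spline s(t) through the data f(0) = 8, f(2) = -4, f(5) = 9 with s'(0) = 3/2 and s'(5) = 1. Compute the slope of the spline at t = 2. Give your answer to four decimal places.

Put M_i = s'' at the i-th knot. Here h = (2, 3) and Δ = (-6, 13/3), so the interior equations h_(i-1)·M_(i-1) + 2(h_(i-1)+h_i)·M_i + h_i·M_(i+1) = 6(Δ_i − Δ_(i-1)) read
  2·M_0 + 10·M_1 + 3·M_2 = 6(Δ_1 - Δ_0) = 62
Clamped end conditions give two more equations: 2h_0·M_0 + h_0·M_1 = 6(Δ_0 - s'(0)) = -45 and h_1·M_1 + 2h_1·M_2 = 6(s'(5) - Δ_1) = -20.
Solving the tridiagonal system: M_0 = -351/20, M_1 = 63/5, M_2 = -289/30.
On [2, 5], s'(t) = b_1 + 2c_1·(t - 2) + 3d_1·(t - 2)² with b_1 = Δ_1 - h_1(2M_1 + M_2)/6 = -69/20, c_1 = M_1/2 = 63/10, d_1 = (M_2 - M_1)/(6h_1) = -667/540. So s'(2) = -69/20.

-3.4500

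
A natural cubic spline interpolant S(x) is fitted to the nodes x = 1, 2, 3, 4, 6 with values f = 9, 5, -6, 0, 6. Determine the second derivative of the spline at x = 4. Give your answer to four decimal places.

-8.3721

Let M_i = S''(x_i). Step sizes h_i = 1, 1, 1, 2; slopes of the chords Δ_i = (y_(i+1) - y_i)/h_i = -4, -11, 6, 3.
  1·M_0 + 4·M_1 + 1·M_2 = 6(Δ_1 - Δ_0) = -42
  1·M_1 + 4·M_2 + 1·M_3 = 6(Δ_2 - Δ_1) = 102
  1·M_2 + 6·M_3 + 2·M_4 = 6(Δ_3 - Δ_2) = -18
Natural end conditions: M_0 = M_4 = 0.
Solving: M_0 = 0, M_1 = -798/43, M_2 = 1386/43, M_3 = -360/43, M_4 = 0.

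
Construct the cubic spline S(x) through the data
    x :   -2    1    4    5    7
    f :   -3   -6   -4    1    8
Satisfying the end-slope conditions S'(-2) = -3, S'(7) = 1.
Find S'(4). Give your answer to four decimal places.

With M_i denoting the second derivative at x_i, h_i = 3, 3, 1, 2, and Δ_i = (y_(i+1) − y_i)/h_i = -1, 2/3, 5, 7/2:
  3·M_0 + 12·M_1 + 3·M_2 = 6(Δ_1 - Δ_0) = 10
  3·M_1 + 8·M_2 + 1·M_3 = 6(Δ_2 - Δ_1) = 26
  1·M_2 + 6·M_3 + 2·M_4 = 6(Δ_3 - Δ_2) = -9
Clamped end conditions give two more equations: 2h_0·M_0 + h_0·M_1 = 6(Δ_0 - S'(-2)) = 12 and h_3·M_3 + 2h_3·M_4 = 6(S'(7) - Δ_3) = -15.
Solving: M_0 = 377/162, M_1 = -53/81, M_2 = 587/162, M_3 = -83/81, M_4 = -1049/324.
On [4, 5], S'(x) = b_2 + 2c_2·(x - 4) + 3d_2·(x - 4)² with b_2 = Δ_2 - h_2(2M_2 + M_3)/6 = 107/27, c_2 = M_2/2 = 587/324, d_2 = (M_3 - M_2)/(6h_2) = -251/324. So S'(4) = 107/27.

3.9630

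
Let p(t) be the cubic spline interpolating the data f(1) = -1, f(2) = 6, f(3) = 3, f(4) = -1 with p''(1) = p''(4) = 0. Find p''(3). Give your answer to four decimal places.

2.4000

Let σ_i = p''(x_i). Step sizes h_i = 1, 1, 1; slopes of the chords Δ_i = (y_(i+1) - y_i)/h_i = 7, -3, -4.
  1·σ_0 + 4·σ_1 + 1·σ_2 = 6(Δ_1 - Δ_0) = -60
  1·σ_1 + 4·σ_2 + 1·σ_3 = 6(Δ_2 - Δ_1) = -6
Natural end conditions: σ_0 = σ_3 = 0.
Hence σ_0 = 0, σ_1 = -78/5, σ_2 = 12/5, σ_3 = 0.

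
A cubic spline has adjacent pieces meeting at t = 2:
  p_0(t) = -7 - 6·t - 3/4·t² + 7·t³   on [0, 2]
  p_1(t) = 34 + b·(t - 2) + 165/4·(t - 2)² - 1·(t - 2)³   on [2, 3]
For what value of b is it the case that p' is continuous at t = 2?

75

p_0'(t) = -6 - 3/2·t + 21·t², so p_0'(2) = 75. On the right, p_1'(2) = b, so b = 75.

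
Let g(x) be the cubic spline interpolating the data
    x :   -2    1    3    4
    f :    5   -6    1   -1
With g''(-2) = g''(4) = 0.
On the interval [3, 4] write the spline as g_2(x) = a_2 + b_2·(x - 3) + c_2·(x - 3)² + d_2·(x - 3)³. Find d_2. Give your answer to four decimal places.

Let M_i = g''(x_i). Step sizes h_i = 3, 2, 1; slopes of the chords Δ_i = (y_(i+1) - y_i)/h_i = -11/3, 7/2, -2.
  3·M_0 + 10·M_1 + 2·M_2 = 6(Δ_1 - Δ_0) = 43
  2·M_1 + 6·M_2 + 1·M_3 = 6(Δ_2 - Δ_1) = -33
Natural end conditions: M_0 = M_3 = 0.
Hence M_0 = 0, M_1 = 81/14, M_2 = -52/7, M_3 = 0.
On [3, 4], with g_2(x) = a_2 + b_2·(x - 3) + c_2·(x - 3)² + d_2·(x - 3)³: c_2 = M_2/2 = -26/7, d_2 = (M_3 - M_2)/(6h_2) = 26/21, b_2 = Δ_2 - h_2(2M_2 + M_3)/6 = 10/21.

1.2381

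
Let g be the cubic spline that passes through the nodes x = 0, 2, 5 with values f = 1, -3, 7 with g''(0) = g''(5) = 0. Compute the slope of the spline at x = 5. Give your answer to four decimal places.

4.9333

Write m_i for g''(x_i). With h_i = 2, 3 and divided differences Δ_i = -2, 10/3, the continuity of g' gives the tridiagonal system
  2·m_0 + 10·m_1 + 3·m_2 = 6(Δ_1 - Δ_0) = 32
Natural end conditions: m_0 = m_2 = 0.
Hence m_0 = 0, m_1 = 16/5, m_2 = 0.
On [2, 5], g'(x) = b_1 + 2c_1·(x - 2) + 3d_1·(x - 2)² with b_1 = Δ_1 - h_1(2m_1 + m_2)/6 = 2/15, c_1 = m_1/2 = 8/5, d_1 = (m_2 - m_1)/(6h_1) = -8/45. So g'(5) = 74/15.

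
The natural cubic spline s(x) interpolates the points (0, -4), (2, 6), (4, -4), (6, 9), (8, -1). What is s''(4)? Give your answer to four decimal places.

Let M_i = s''(x_i). Step sizes h_i = 2, 2, 2, 2; slopes of the chords Δ_i = (y_(i+1) - y_i)/h_i = 5, -5, 13/2, -5.
  2·M_0 + 8·M_1 + 2·M_2 = 6(Δ_1 - Δ_0) = -60
  2·M_1 + 8·M_2 + 2·M_3 = 6(Δ_2 - Δ_1) = 69
  2·M_2 + 8·M_3 + 2·M_4 = 6(Δ_3 - Δ_2) = -69
Natural end conditions: M_0 = M_4 = 0.
Forward elimination and back-substitution give M_0 = 0, M_1 = -1245/112, M_2 = 405/28, M_3 = -1371/112, M_4 = 0.

14.4643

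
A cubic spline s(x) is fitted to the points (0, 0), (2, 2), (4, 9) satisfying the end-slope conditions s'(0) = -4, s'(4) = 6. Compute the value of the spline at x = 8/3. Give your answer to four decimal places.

With σ_i denoting the second derivative at x_i, h_i = 2, 2, and Δ_i = (y_(i+1) − y_i)/h_i = 1, 7/2:
  2·σ_0 + 8·σ_1 + 2·σ_2 = 6(Δ_1 - Δ_0) = 15
Clamped end conditions give two more equations: 2h_0·σ_0 + h_0·σ_1 = 6(Δ_0 - s'(0)) = 30 and h_1·σ_1 + 2h_1·σ_2 = 6(s'(4) - Δ_1) = 15.
Solving the tridiagonal system: σ_0 = 65/8, σ_1 = -5/4, σ_2 = 35/8.
On [2, 4], s(x) = 2 + 23/8·(x - 2) - 5/8·(x - 2)² + 15/32·(x - 2)³.
With (x - 2) = 2/3: s(8/3) = 34/9.

3.7778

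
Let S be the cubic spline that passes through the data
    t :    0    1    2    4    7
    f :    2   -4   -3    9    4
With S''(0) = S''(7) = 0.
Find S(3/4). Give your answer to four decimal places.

With σ_i denoting the second derivative at x_i, h_i = 1, 1, 2, 3, and Δ_i = (y_(i+1) − y_i)/h_i = -6, 1, 6, -5/3:
  1·σ_0 + 4·σ_1 + 1·σ_2 = 6(Δ_1 - Δ_0) = 42
  1·σ_1 + 6·σ_2 + 2·σ_3 = 6(Δ_2 - Δ_1) = 30
  2·σ_2 + 10·σ_3 + 3·σ_4 = 6(Δ_3 - Δ_2) = -46
Natural end conditions: σ_0 = σ_4 = 0.
Solving: σ_0 = 0, σ_1 = 980/107, σ_2 = 574/107, σ_3 = -607/107, σ_4 = 0.
On [0, 1], S(t) = 2 - 2416/321·t + 0·t² + 490/321·t³.
With t = 3/4: S(3/4) = -10275/3424.

-3.0009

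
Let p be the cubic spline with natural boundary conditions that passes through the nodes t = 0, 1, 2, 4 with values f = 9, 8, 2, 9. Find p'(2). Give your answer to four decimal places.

-3.9783

Let M_i = p''(x_i). Step sizes h_i = 1, 1, 2; slopes of the chords Δ_i = (y_(i+1) - y_i)/h_i = -1, -6, 7/2.
  1·M_0 + 4·M_1 + 1·M_2 = 6(Δ_1 - Δ_0) = -30
  1·M_1 + 6·M_2 + 2·M_3 = 6(Δ_2 - Δ_1) = 57
Natural end conditions: M_0 = M_3 = 0.
Solving: M_0 = 0, M_1 = -237/23, M_2 = 258/23, M_3 = 0.
On [2, 4], p'(t) = b_2 + 2c_2·(t - 2) + 3d_2·(t - 2)² with b_2 = Δ_2 - h_2(2M_2 + M_3)/6 = -183/46, c_2 = M_2/2 = 129/23, d_2 = (M_3 - M_2)/(6h_2) = -43/46. So p'(2) = -183/46.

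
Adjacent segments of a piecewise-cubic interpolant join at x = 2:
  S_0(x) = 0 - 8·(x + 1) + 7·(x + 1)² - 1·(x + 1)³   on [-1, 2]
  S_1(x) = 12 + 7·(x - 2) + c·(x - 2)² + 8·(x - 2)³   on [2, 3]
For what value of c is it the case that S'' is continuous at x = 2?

S_0''(x) = 14 - 6·(x + 1), so S_0''(2) = -4. On the right, S_1''(2) = 2c, so c = -2.

-2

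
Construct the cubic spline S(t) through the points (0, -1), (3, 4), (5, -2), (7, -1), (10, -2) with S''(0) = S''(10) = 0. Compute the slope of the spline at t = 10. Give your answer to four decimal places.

Write M_i for S''(x_i). With h_i = 3, 2, 2, 3 and divided differences Δ_i = 5/3, -3, 1/2, -1/3, the continuity of S' gives the tridiagonal system
  3·M_0 + 10·M_1 + 2·M_2 = 6(Δ_1 - Δ_0) = -28
  2·M_1 + 8·M_2 + 2·M_3 = 6(Δ_2 - Δ_1) = 21
  2·M_2 + 10·M_3 + 3·M_4 = 6(Δ_3 - Δ_2) = -5
Natural end conditions: M_0 = M_4 = 0.
Solving the tridiagonal system: M_0 = 0, M_1 = -107/30, M_2 = 23/6, M_3 = -19/15, M_4 = 0.
On [7, 10], S'(t) = b_3 + 2c_3·(t - 7) + 3d_3·(t - 7)² with b_3 = Δ_3 - h_3(2M_3 + M_4)/6 = 14/15, c_3 = M_3/2 = -19/30, d_3 = (M_4 - M_3)/(6h_3) = 19/270. So S'(10) = -29/30.

-0.9667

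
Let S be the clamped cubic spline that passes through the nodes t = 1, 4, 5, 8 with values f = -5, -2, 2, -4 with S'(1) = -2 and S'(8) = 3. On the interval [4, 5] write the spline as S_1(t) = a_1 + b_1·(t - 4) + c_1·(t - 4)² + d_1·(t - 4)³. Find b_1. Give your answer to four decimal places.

4.4909

Let M_i = S''(x_i). Step sizes h_i = 3, 1, 3; slopes of the chords Δ_i = (y_(i+1) - y_i)/h_i = 1, 4, -2.
  3·M_0 + 8·M_1 + 1·M_2 = 6(Δ_1 - Δ_0) = 18
  1·M_1 + 8·M_2 + 3·M_3 = 6(Δ_2 - Δ_1) = -36
Clamped end conditions give two more equations: 2h_0·M_0 + h_0·M_1 = 6(Δ_0 - S'(1)) = 18 and h_2·M_2 + 2h_2·M_3 = 6(S'(8) - Δ_2) = 30.
Forward elimination and back-substitution give M_0 = 92/55, M_1 = 146/55, M_2 = -454/55, M_3 = 502/55.
On [4, 5], with S_1(t) = a_1 + b_1·(t - 4) + c_1·(t - 4)² + d_1·(t - 4)³: c_1 = M_1/2 = 73/55, d_1 = (M_2 - M_1)/(6h_1) = -20/11, b_1 = Δ_1 - h_1(2M_1 + M_2)/6 = 247/55.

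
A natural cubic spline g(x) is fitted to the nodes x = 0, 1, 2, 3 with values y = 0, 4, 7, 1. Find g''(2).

-14

Write m_i for g''(x_i). With h_i = 1, 1, 1 and divided differences Δ_i = 4, 3, -6, the continuity of g' gives the tridiagonal system
  1·m_0 + 4·m_1 + 1·m_2 = 6(Δ_1 - Δ_0) = -6
  1·m_1 + 4·m_2 + 1·m_3 = 6(Δ_2 - Δ_1) = -54
Natural end conditions: m_0 = m_3 = 0.
Hence m_0 = 0, m_1 = 2, m_2 = -14, m_3 = 0.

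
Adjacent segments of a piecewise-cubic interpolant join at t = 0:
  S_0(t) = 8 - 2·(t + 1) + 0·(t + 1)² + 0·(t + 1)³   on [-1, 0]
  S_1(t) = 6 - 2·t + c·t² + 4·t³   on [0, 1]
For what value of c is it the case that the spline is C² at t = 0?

S_0''(t) = 0 + 0·(t + 1), so S_0''(0) = 0. On the right, S_1''(0) = 2c, so c = 0.

0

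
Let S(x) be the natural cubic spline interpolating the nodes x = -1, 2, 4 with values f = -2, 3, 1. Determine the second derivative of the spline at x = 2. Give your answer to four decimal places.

-1.6000

Put m_i = S'' at the i-th knot. Here h = (3, 2) and Δ = (5/3, -1), so the interior equations h_(i-1)·m_(i-1) + 2(h_(i-1)+h_i)·m_i + h_i·m_(i+1) = 6(Δ_i − Δ_(i-1)) read
  3·m_0 + 10·m_1 + 2·m_2 = 6(Δ_1 - Δ_0) = -16
Natural end conditions: m_0 = m_2 = 0.
Solving the tridiagonal system: m_0 = 0, m_1 = -8/5, m_2 = 0.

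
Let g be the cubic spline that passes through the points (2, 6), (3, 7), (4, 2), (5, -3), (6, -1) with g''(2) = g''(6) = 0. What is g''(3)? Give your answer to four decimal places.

-8.8929

Write M_i for g''(x_i). With h_i = 1, 1, 1, 1 and divided differences Δ_i = 1, -5, -5, 2, the continuity of g' gives the tridiagonal system
  1·M_0 + 4·M_1 + 1·M_2 = 6(Δ_1 - Δ_0) = -36
  1·M_1 + 4·M_2 + 1·M_3 = 6(Δ_2 - Δ_1) = 0
  1·M_2 + 4·M_3 + 1·M_4 = 6(Δ_3 - Δ_2) = 42
Natural end conditions: M_0 = M_4 = 0.
Solving: M_0 = 0, M_1 = -249/28, M_2 = -3/7, M_3 = 297/28, M_4 = 0.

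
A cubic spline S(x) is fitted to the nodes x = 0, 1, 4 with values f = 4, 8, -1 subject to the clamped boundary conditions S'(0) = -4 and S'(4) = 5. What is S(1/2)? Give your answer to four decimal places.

With M_i denoting the second derivative at x_i, h_i = 1, 3, and Δ_i = (y_(i+1) − y_i)/h_i = 4, -3:
  1·M_0 + 8·M_1 + 3·M_2 = 6(Δ_1 - Δ_0) = -42
Clamped end conditions give two more equations: 2h_0·M_0 + h_0·M_1 = 6(Δ_0 - S'(0)) = 48 and h_1·M_1 + 2h_1·M_2 = 6(S'(4) - Δ_1) = 48.
Hence M_0 = 63/2, M_1 = -15, M_2 = 31/2.
On [0, 1], S(x) = 4 - 4·x + 63/4·x² - 31/4·x³.
With x = 1/2: S(1/2) = 159/32.

4.9688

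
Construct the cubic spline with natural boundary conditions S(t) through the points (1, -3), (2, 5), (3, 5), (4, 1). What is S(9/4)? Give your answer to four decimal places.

Let m_i = S''(x_i). Step sizes h_i = 1, 1, 1; slopes of the chords Δ_i = (y_(i+1) - y_i)/h_i = 8, 0, -4.
  1·m_0 + 4·m_1 + 1·m_2 = 6(Δ_1 - Δ_0) = -48
  1·m_1 + 4·m_2 + 1·m_3 = 6(Δ_2 - Δ_1) = -24
Natural end conditions: m_0 = m_3 = 0.
Forward elimination and back-substitution give m_0 = 0, m_1 = -56/5, m_2 = -16/5, m_3 = 0.
On [2, 3], S(t) = 5 + 64/15·(t - 2) - 28/5·(t - 2)² + 4/3·(t - 2)³.
With (t - 2) = 1/4: S(9/4) = 459/80.

5.7375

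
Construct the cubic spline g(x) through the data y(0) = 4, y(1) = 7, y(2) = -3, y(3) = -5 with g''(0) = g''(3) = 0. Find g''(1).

-24

Put σ_i = g'' at the i-th knot. Here h = (1, 1, 1) and Δ = (3, -10, -2), so the interior equations h_(i-1)·σ_(i-1) + 2(h_(i-1)+h_i)·σ_i + h_i·σ_(i+1) = 6(Δ_i − Δ_(i-1)) read
  1·σ_0 + 4·σ_1 + 1·σ_2 = 6(Δ_1 - Δ_0) = -78
  1·σ_1 + 4·σ_2 + 1·σ_3 = 6(Δ_2 - Δ_1) = 48
Natural end conditions: σ_0 = σ_3 = 0.
Hence σ_0 = 0, σ_1 = -24, σ_2 = 18, σ_3 = 0.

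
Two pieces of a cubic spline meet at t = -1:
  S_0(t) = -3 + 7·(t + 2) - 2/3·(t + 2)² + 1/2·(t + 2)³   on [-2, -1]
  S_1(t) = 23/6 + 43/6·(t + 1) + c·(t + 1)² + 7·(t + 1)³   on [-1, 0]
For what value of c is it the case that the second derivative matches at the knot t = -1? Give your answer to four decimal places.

S_0''(t) = -4/3 + 3·(t + 2), so S_0''(-1) = 5/3. On the right, S_1''(-1) = 2c, so c = 5/6.

0.8333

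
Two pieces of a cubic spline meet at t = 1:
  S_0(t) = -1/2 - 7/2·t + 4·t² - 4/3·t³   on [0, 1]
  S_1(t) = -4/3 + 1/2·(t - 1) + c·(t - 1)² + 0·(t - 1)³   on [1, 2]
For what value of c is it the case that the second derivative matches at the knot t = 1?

0

S_0''(t) = 8 - 8·t, so S_0''(1) = 0. On the right, S_1''(1) = 2c, so c = 0.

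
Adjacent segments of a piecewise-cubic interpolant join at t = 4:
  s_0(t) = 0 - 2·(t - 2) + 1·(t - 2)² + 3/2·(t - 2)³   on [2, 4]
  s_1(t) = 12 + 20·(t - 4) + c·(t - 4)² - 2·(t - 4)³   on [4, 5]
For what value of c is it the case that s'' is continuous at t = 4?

s_0''(t) = 2 + 9·(t - 2), so s_0''(4) = 20. On the right, s_1''(4) = 2c, so c = 10.

10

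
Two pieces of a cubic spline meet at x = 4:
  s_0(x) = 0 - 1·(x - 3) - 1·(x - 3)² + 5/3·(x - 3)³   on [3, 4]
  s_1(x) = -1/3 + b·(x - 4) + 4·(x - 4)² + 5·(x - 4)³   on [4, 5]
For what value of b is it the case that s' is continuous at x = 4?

s_0'(x) = -1 - 2·(x - 3) + 5·(x - 3)², so s_0'(4) = 2. On the right, s_1'(4) = b, so b = 2.

2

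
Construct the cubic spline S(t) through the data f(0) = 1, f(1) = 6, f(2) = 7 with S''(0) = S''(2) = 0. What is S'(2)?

Put M_i = S'' at the i-th knot. Here h = (1, 1) and Δ = (5, 1), so the interior equations h_(i-1)·M_(i-1) + 2(h_(i-1)+h_i)·M_i + h_i·M_(i+1) = 6(Δ_i − Δ_(i-1)) read
  1·M_0 + 4·M_1 + 1·M_2 = 6(Δ_1 - Δ_0) = -24
Natural end conditions: M_0 = M_2 = 0.
Solving the tridiagonal system: M_0 = 0, M_1 = -6, M_2 = 0.
On [1, 2], S'(t) = b_1 + 2c_1·(t - 1) + 3d_1·(t - 1)² with b_1 = Δ_1 - h_1(2M_1 + M_2)/6 = 3, c_1 = M_1/2 = -3, d_1 = (M_2 - M_1)/(6h_1) = 1. So S'(2) = 0.

0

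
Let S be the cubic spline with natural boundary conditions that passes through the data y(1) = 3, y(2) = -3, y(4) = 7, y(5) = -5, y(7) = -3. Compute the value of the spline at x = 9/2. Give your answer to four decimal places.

Let σ_i = S''(x_i). Step sizes h_i = 1, 2, 1, 2; slopes of the chords Δ_i = (y_(i+1) - y_i)/h_i = -6, 5, -12, 1.
  1·σ_0 + 6·σ_1 + 2·σ_2 = 6(Δ_1 - Δ_0) = 66
  2·σ_1 + 6·σ_2 + 1·σ_3 = 6(Δ_2 - Δ_1) = -102
  1·σ_2 + 6·σ_3 + 2·σ_4 = 6(Δ_3 - Δ_2) = 78
Natural end conditions: σ_0 = σ_4 = 0.
Solving: σ_0 = 0, σ_1 = 615/31, σ_2 = -822/31, σ_3 = 540/31, σ_4 = 0.
On [4, 5], S(x) = 7 - 188/31·(x - 4) - 411/31·(x - 4)² + 227/31·(x - 4)³.
With (x - 4) = 1/2: S(9/2) = 389/248.

1.5685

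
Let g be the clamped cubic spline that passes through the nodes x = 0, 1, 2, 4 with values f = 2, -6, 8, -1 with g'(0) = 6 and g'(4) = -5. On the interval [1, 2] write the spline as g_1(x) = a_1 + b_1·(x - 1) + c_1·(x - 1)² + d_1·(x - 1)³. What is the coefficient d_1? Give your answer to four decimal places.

-15.5227

With m_i denoting the second derivative at x_i, h_i = 1, 1, 2, and Δ_i = (y_(i+1) − y_i)/h_i = -8, 14, -9/2:
  1·m_0 + 4·m_1 + 1·m_2 = 6(Δ_1 - Δ_0) = 132
  1·m_1 + 6·m_2 + 2·m_3 = 6(Δ_2 - Δ_1) = -111
Clamped end conditions give two more equations: 2h_0·m_0 + h_0·m_1 = 6(Δ_0 - g'(0)) = -84 and h_2·m_2 + 2h_2·m_3 = 6(g'(4) - Δ_2) = -3.
Forward elimination and back-substitution give m_0 = -1577/22, m_1 = 653/11, m_2 = -743/22, m_3 = 355/22.
On [1, 2], with g_1(x) = a_1 + b_1·(x - 1) + c_1·(x - 1)² + d_1·(x - 1)³: c_1 = m_1/2 = 653/22, d_1 = (m_2 - m_1)/(6h_1) = -683/44, b_1 = Δ_1 - h_1(2m_1 + m_2)/6 = -7/44.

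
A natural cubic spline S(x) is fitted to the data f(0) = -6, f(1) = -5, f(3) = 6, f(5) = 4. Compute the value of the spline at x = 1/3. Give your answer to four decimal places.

Write σ_i for S''(x_i). With h_i = 1, 2, 2 and divided differences Δ_i = 1, 11/2, -1, the continuity of S' gives the tridiagonal system
  1·σ_0 + 6·σ_1 + 2·σ_2 = 6(Δ_1 - Δ_0) = 27
  2·σ_1 + 8·σ_2 + 2·σ_3 = 6(Δ_2 - Δ_1) = -39
Natural end conditions: σ_0 = σ_3 = 0.
Solving: σ_0 = 0, σ_1 = 147/22, σ_2 = -72/11, σ_3 = 0.
On [0, 1], S(x) = -6 - 5/44·x + 0·x² + 49/44·x³.
With x = 1/3: S(1/3) = -1781/297.

-5.9966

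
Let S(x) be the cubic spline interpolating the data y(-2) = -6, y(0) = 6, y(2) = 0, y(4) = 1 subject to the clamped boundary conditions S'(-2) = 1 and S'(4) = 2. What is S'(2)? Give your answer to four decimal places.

Write M_i for S''(x_i). With h_i = 2, 2, 2 and divided differences Δ_i = 6, -3, 1/2, the continuity of S' gives the tridiagonal system
  2·M_0 + 8·M_1 + 2·M_2 = 6(Δ_1 - Δ_0) = -54
  2·M_1 + 8·M_2 + 2·M_3 = 6(Δ_2 - Δ_1) = 21
Clamped end conditions give two more equations: 2h_0·M_0 + h_0·M_1 = 6(Δ_0 - S'(-2)) = 30 and h_2·M_2 + 2h_2·M_3 = 6(S'(4) - Δ_2) = 9.
Solving the tridiagonal system: M_0 = 397/30, M_1 = -172/15, M_2 = 169/30, M_3 = -17/30.
On [2, 4], S'(x) = b_2 + 2c_2·(x - 2) + 3d_2·(x - 2)² with b_2 = Δ_2 - h_2(2M_2 + M_3)/6 = -46/15, c_2 = M_2/2 = 169/60, d_2 = (M_3 - M_2)/(6h_2) = -31/60. So S'(2) = -46/15.

-3.0667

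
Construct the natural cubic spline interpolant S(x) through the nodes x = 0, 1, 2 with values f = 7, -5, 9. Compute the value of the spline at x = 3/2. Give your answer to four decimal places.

-0.4375

With m_i denoting the second derivative at x_i, h_i = 1, 1, and Δ_i = (y_(i+1) − y_i)/h_i = -12, 14:
  1·m_0 + 4·m_1 + 1·m_2 = 6(Δ_1 - Δ_0) = 156
Natural end conditions: m_0 = m_2 = 0.
Forward elimination and back-substitution give m_0 = 0, m_1 = 39, m_2 = 0.
On [1, 2], S(x) = -5 + 1·(x - 1) + 39/2·(x - 1)² - 13/2·(x - 1)³.
With (x - 1) = 1/2: S(3/2) = -7/16.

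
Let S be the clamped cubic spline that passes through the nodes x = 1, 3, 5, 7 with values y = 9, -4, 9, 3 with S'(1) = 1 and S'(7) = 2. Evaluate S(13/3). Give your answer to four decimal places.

Write M_i for S''(x_i). With h_i = 2, 2, 2 and divided differences Δ_i = -13/2, 13/2, -3, the continuity of S' gives the tridiagonal system
  2·M_0 + 8·M_1 + 2·M_2 = 6(Δ_1 - Δ_0) = 78
  2·M_1 + 8·M_2 + 2·M_3 = 6(Δ_2 - Δ_1) = -57
Clamped end conditions give two more equations: 2h_0·M_0 + h_0·M_1 = 6(Δ_0 - S'(1)) = -45 and h_2·M_2 + 2h_2·M_3 = 6(S'(7) - Δ_2) = 30.
Forward elimination and back-substitution give M_0 = -62/3, M_1 = 113/6, M_2 = -47/3, M_3 = 46/3.
On [3, 5], S(x) = -4 - 5/6·(x - 3) + 113/12·(x - 3)² - 23/8·(x - 3)³.
With (x - 3) = 4/3: S(13/3) = 130/27.

4.8148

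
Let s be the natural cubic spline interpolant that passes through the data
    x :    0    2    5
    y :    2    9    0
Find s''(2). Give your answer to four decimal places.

-3.9000

Put M_i = s'' at the i-th knot. Here h = (2, 3) and Δ = (7/2, -3), so the interior equations h_(i-1)·M_(i-1) + 2(h_(i-1)+h_i)·M_i + h_i·M_(i+1) = 6(Δ_i − Δ_(i-1)) read
  2·M_0 + 10·M_1 + 3·M_2 = 6(Δ_1 - Δ_0) = -39
Natural end conditions: M_0 = M_2 = 0.
Forward elimination and back-substitution give M_0 = 0, M_1 = -39/10, M_2 = 0.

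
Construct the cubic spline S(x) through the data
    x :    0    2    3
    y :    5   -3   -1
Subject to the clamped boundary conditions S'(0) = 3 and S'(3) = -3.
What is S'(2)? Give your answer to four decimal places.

0.5000

Let M_i = S''(x_i). Step sizes h_i = 2, 1; slopes of the chords Δ_i = (y_(i+1) - y_i)/h_i = -4, 2.
  2·M_0 + 6·M_1 + 1·M_2 = 6(Δ_1 - Δ_0) = 36
Clamped end conditions give two more equations: 2h_0·M_0 + h_0·M_1 = 6(Δ_0 - S'(0)) = -42 and h_1·M_1 + 2h_1·M_2 = 6(S'(3) - Δ_1) = -30.
Solving: M_0 = -37/2, M_1 = 16, M_2 = -23.
On [2, 3], S'(x) = b_1 + 2c_1·(x - 2) + 3d_1·(x - 2)² with b_1 = Δ_1 - h_1(2M_1 + M_2)/6 = 1/2, c_1 = M_1/2 = 8, d_1 = (M_2 - M_1)/(6h_1) = -13/2. So S'(2) = 1/2.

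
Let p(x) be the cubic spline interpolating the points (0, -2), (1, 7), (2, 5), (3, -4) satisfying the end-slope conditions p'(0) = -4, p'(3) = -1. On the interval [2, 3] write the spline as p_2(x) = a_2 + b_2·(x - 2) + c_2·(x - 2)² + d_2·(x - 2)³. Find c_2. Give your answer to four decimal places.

With M_i denoting the second derivative at x_i, h_i = 1, 1, 1, and Δ_i = (y_(i+1) − y_i)/h_i = 9, -2, -9:
  1·M_0 + 4·M_1 + 1·M_2 = 6(Δ_1 - Δ_0) = -66
  1·M_1 + 4·M_2 + 1·M_3 = 6(Δ_2 - Δ_1) = -42
Clamped end conditions give two more equations: 2h_0·M_0 + h_0·M_1 = 6(Δ_0 - p'(0)) = 78 and h_2·M_2 + 2h_2·M_3 = 6(p'(3) - Δ_2) = 48.
Forward elimination and back-substitution give M_0 = 262/5, M_1 = -134/5, M_2 = -56/5, M_3 = 148/5.
On [2, 3], with p_2(x) = a_2 + b_2·(x - 2) + c_2·(x - 2)² + d_2·(x - 2)³: c_2 = M_2/2 = -28/5, d_2 = (M_3 - M_2)/(6h_2) = 34/5, b_2 = Δ_2 - h_2(2M_2 + M_3)/6 = -51/5.

-5.6000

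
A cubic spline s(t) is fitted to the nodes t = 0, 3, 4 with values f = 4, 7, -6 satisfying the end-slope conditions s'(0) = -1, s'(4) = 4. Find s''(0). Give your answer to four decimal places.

13.7500

Put σ_i = s'' at the i-th knot. Here h = (3, 1) and Δ = (1, -13), so the interior equations h_(i-1)·σ_(i-1) + 2(h_(i-1)+h_i)·σ_i + h_i·σ_(i+1) = 6(Δ_i − Δ_(i-1)) read
  3·σ_0 + 8·σ_1 + 1·σ_2 = 6(Δ_1 - Δ_0) = -84
Clamped end conditions give two more equations: 2h_0·σ_0 + h_0·σ_1 = 6(Δ_0 - s'(0)) = 12 and h_1·σ_1 + 2h_1·σ_2 = 6(s'(4) - Δ_1) = 102.
Forward elimination and back-substitution give σ_0 = 55/4, σ_1 = -47/2, σ_2 = 251/4.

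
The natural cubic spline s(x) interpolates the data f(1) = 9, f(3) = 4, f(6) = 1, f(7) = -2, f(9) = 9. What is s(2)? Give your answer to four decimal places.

Put σ_i = s'' at the i-th knot. Here h = (2, 3, 1, 2) and Δ = (-5/2, -1, -3, 11/2), so the interior equations h_(i-1)·σ_(i-1) + 2(h_(i-1)+h_i)·σ_i + h_i·σ_(i+1) = 6(Δ_i − Δ_(i-1)) read
  2·σ_0 + 10·σ_1 + 3·σ_2 = 6(Δ_1 - Δ_0) = 9
  3·σ_1 + 8·σ_2 + 1·σ_3 = 6(Δ_2 - Δ_1) = -12
  1·σ_2 + 6·σ_3 + 2·σ_4 = 6(Δ_3 - Δ_2) = 51
Natural end conditions: σ_0 = σ_4 = 0.
Forward elimination and back-substitution give σ_0 = 0, σ_1 = 99/52, σ_2 = -87/26, σ_3 = 471/52, σ_4 = 0.
On [1, 3], s(x) = 9 - 163/52·(x - 1) + 0·(x - 1)² + 33/208·(x - 1)³.
With (x - 1) = 1: s(2) = 1253/208.

6.0240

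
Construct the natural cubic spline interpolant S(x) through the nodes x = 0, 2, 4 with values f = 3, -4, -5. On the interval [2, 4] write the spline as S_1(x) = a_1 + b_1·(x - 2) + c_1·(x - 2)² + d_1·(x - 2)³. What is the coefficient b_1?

-2

Write M_i for S''(x_i). With h_i = 2, 2 and divided differences Δ_i = -7/2, -1/2, the continuity of S' gives the tridiagonal system
  2·M_0 + 8·M_1 + 2·M_2 = 6(Δ_1 - Δ_0) = 18
Natural end conditions: M_0 = M_2 = 0.
Hence M_0 = 0, M_1 = 9/4, M_2 = 0.
On [2, 4], with S_1(x) = a_1 + b_1·(x - 2) + c_1·(x - 2)² + d_1·(x - 2)³: c_1 = M_1/2 = 9/8, d_1 = (M_2 - M_1)/(6h_1) = -3/16, b_1 = Δ_1 - h_1(2M_1 + M_2)/6 = -2.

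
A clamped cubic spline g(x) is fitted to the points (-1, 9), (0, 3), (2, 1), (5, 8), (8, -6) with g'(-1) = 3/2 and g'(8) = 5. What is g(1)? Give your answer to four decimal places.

-0.7870

Let m_i = g''(x_i). Step sizes h_i = 1, 2, 3, 3; slopes of the chords Δ_i = (y_(i+1) - y_i)/h_i = -6, -1, 7/3, -14/3.
  1·m_0 + 6·m_1 + 2·m_2 = 6(Δ_1 - Δ_0) = 30
  2·m_1 + 10·m_2 + 3·m_3 = 6(Δ_2 - Δ_1) = 20
  3·m_2 + 12·m_3 + 3·m_4 = 6(Δ_3 - Δ_2) = -42
Clamped end conditions give two more equations: 2h_0·m_0 + h_0·m_1 = 6(Δ_0 - g'(-1)) = -45 and h_3·m_3 + 2h_3·m_4 = 6(g'(8) - Δ_3) = 58.
Forward elimination and back-substitution give m_0 = -724/27, m_1 = 233/27, m_2 = 68/27, m_3 = -202/27, m_4 = 362/27.
On [0, 2], g(x) = 3 - 205/27·x + 233/54·x² - 55/108·x³.
With x = 1: g(1) = -85/108.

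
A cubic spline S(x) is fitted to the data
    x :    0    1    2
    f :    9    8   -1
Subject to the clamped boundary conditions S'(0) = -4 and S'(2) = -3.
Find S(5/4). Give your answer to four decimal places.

Put M_i = S'' at the i-th knot. Here h = (1, 1) and Δ = (-1, -9), so the interior equations h_(i-1)·M_(i-1) + 2(h_(i-1)+h_i)·M_i + h_i·M_(i+1) = 6(Δ_i − Δ_(i-1)) read
  1·M_0 + 4·M_1 + 1·M_2 = 6(Δ_1 - Δ_0) = -48
Clamped end conditions give two more equations: 2h_0·M_0 + h_0·M_1 = 6(Δ_0 - S'(0)) = 18 and h_1·M_1 + 2h_1·M_2 = 6(S'(2) - Δ_1) = 36.
Forward elimination and back-substitution give M_0 = 43/2, M_1 = -25, M_2 = 61/2.
On [1, 2], S(x) = 8 - 23/4·(x - 1) - 25/2·(x - 1)² + 37/4·(x - 1)³.
With (x - 1) = 1/4: S(5/4) = 1517/256.

5.9258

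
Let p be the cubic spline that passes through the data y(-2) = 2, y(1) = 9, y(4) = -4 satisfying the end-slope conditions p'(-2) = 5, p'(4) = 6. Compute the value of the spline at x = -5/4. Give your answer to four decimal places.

5.8008

Write σ_i for p''(x_i). With h_i = 3, 3 and divided differences Δ_i = 7/3, -13/3, the continuity of p' gives the tridiagonal system
  3·σ_0 + 12·σ_1 + 3·σ_2 = 6(Δ_1 - Δ_0) = -40
Clamped end conditions give two more equations: 2h_0·σ_0 + h_0·σ_1 = 6(Δ_0 - p'(-2)) = -16 and h_1·σ_1 + 2h_1·σ_2 = 6(p'(4) - Δ_1) = 62.
Solving the tridiagonal system: σ_0 = 5/6, σ_1 = -7, σ_2 = 83/6.
On [-2, 1], p(x) = 2 + 5·(x + 2) + 5/12·(x + 2)² - 47/108·(x + 2)³.
With (x + 2) = 3/4: p(-5/4) = 1485/256.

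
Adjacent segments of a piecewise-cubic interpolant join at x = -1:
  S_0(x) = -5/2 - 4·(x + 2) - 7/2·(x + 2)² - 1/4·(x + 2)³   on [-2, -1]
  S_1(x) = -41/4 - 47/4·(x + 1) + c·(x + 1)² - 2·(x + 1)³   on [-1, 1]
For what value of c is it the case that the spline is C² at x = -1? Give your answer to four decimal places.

S_0''(x) = -7 - 3/2·(x + 2), so S_0''(-1) = -17/2. On the right, S_1''(-1) = 2c, so c = -17/4.

-4.2500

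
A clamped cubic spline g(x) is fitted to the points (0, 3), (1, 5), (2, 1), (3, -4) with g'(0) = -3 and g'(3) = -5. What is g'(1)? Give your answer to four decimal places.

0.6667

Let m_i = g''(x_i). Step sizes h_i = 1, 1, 1; slopes of the chords Δ_i = (y_(i+1) - y_i)/h_i = 2, -4, -5.
  1·m_0 + 4·m_1 + 1·m_2 = 6(Δ_1 - Δ_0) = -36
  1·m_1 + 4·m_2 + 1·m_3 = 6(Δ_2 - Δ_1) = -6
Clamped end conditions give two more equations: 2h_0·m_0 + h_0·m_1 = 6(Δ_0 - g'(0)) = 30 and h_2·m_2 + 2h_2·m_3 = 6(g'(3) - Δ_2) = 0.
Solving: m_0 = 68/3, m_1 = -46/3, m_2 = 8/3, m_3 = -4/3.
On [1, 2], g'(x) = b_1 + 2c_1·(x - 1) + 3d_1·(x - 1)² with b_1 = Δ_1 - h_1(2m_1 + m_2)/6 = 2/3, c_1 = m_1/2 = -23/3, d_1 = (m_2 - m_1)/(6h_1) = 3. So g'(1) = 2/3.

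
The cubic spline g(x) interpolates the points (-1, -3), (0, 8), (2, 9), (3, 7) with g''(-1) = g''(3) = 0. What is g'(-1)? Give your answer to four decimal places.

Let M_i = g''(x_i). Step sizes h_i = 1, 2, 1; slopes of the chords Δ_i = (y_(i+1) - y_i)/h_i = 11, 1/2, -2.
  1·M_0 + 6·M_1 + 2·M_2 = 6(Δ_1 - Δ_0) = -63
  2·M_1 + 6·M_2 + 1·M_3 = 6(Δ_2 - Δ_1) = -15
Natural end conditions: M_0 = M_3 = 0.
Solving: M_0 = 0, M_1 = -87/8, M_2 = 9/8, M_3 = 0.
On [-1, 0], g'(x) = b_0 + 2c_0·(x + 1) + 3d_0·(x + 1)² with b_0 = Δ_0 - h_0(2M_0 + M_1)/6 = 205/16, c_0 = M_0/2 = 0, d_0 = (M_1 - M_0)/(6h_0) = -29/16. So g'(-1) = 205/16.

12.8125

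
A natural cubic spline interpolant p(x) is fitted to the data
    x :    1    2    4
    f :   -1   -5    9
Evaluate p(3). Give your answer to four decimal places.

-0.7500

Let M_i = p''(x_i). Step sizes h_i = 1, 2; slopes of the chords Δ_i = (y_(i+1) - y_i)/h_i = -4, 7.
  1·M_0 + 6·M_1 + 2·M_2 = 6(Δ_1 - Δ_0) = 66
Natural end conditions: M_0 = M_2 = 0.
Solving the tridiagonal system: M_0 = 0, M_1 = 11, M_2 = 0.
On [2, 4], p(x) = -5 - 1/3·(x - 2) + 11/2·(x - 2)² - 11/12·(x - 2)³.
With (x - 2) = 1: p(3) = -3/4.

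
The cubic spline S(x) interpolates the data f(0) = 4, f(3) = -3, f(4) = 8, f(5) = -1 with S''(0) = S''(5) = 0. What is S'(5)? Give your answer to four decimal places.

-14.5914

Let M_i = S''(x_i). Step sizes h_i = 3, 1, 1; slopes of the chords Δ_i = (y_(i+1) - y_i)/h_i = -7/3, 11, -9.
  3·M_0 + 8·M_1 + 1·M_2 = 6(Δ_1 - Δ_0) = 80
  1·M_1 + 4·M_2 + 1·M_3 = 6(Δ_2 - Δ_1) = -120
Natural end conditions: M_0 = M_3 = 0.
Forward elimination and back-substitution give M_0 = 0, M_1 = 440/31, M_2 = -1040/31, M_3 = 0.
On [4, 5], S'(x) = b_2 + 2c_2·(x - 4) + 3d_2·(x - 4)² with b_2 = Δ_2 - h_2(2M_2 + M_3)/6 = 203/93, c_2 = M_2/2 = -520/31, d_2 = (M_3 - M_2)/(6h_2) = 520/93. So S'(5) = -1357/93.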